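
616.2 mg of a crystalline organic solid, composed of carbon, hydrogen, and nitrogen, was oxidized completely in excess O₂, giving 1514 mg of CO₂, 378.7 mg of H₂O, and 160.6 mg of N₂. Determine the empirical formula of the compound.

mol C = 1.514 g CO₂ ÷ 44.009 g/mol = 0.034402 mol
mol H = 2 × 0.3787 g H₂O ÷ 18.015 g/mol = 0.042043 mol
mol N = 2 × 0.1606 g N₂ ÷ 28.014 g/mol = 0.011466 mol
Divide by the smallest (0.011466 mol): C 3.000, H 3.667, N 1.000
Multiplying each by 3 gives whole numbers: C 9.00, H 11.00, N 3.00

C9H11N3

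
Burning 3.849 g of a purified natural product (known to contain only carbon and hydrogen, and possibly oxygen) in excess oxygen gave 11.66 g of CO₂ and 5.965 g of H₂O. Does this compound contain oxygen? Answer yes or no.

no

mol C = 11.66 g CO₂ ÷ 44.009 g/mol = 0.26495 mol
mol H = 2 × 5.965 g H₂O ÷ 18.015 g/mol = 0.66223 mol
C and H together account for 3.8498 g — essentially the entire 3.849 g sample — so the compound contains no oxygen.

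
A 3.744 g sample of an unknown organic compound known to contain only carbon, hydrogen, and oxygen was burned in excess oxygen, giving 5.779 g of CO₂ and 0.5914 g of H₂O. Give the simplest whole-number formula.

C2HO2

mol C = 5.779 g CO₂ ÷ 44.009 g/mol = 0.13131 mol
mol H = 2 × 0.5914 g H₂O ÷ 18.015 g/mol = 0.065656 mol
mass O = 3.744 − (1.5772 + 0.066182) = 2.1006 g → mol O = 2.1006 ÷ 15.999 = 0.13130 mol
Divide by the smallest (0.065656 mol): C 2.000, H 1.000, O 2.000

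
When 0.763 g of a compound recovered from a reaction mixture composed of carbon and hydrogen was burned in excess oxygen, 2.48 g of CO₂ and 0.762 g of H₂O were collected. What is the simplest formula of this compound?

C2H3

mol C = 2.48 g CO₂ ÷ 44.009 g/mol = 0.05635 mol
mol H = 2 × 0.762 g H₂O ÷ 18.015 g/mol = 0.08460 mol
Divide by the smallest (0.05635 mol): C 1.000, H 1.501
Multiplying each by 2 gives whole numbers: C 2.00, H 3.00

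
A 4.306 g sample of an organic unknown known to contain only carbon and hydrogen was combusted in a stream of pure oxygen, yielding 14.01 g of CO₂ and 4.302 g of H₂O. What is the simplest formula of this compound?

C2H3

mol C = 14.01 g CO₂ ÷ 44.009 g/mol = 0.31834 mol
mol H = 2 × 4.302 g H₂O ÷ 18.015 g/mol = 0.47760 mol
Divide by the smallest (0.31834 mol): C 1.000, H 1.500
Multiplying each by 2 gives whole numbers: C 2.00, H 3.00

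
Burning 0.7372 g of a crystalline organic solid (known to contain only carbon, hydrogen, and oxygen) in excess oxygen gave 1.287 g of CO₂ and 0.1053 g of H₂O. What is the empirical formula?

mol C = 1.287 g CO₂ ÷ 44.009 g/mol = 0.029244 mol
mol H = 2 × 0.1053 g H₂O ÷ 18.015 g/mol = 0.011690 mol
mass O = 0.7372 − (0.35125 + 0.011784) = 0.37417 g → mol O = 0.37417 ÷ 15.999 = 0.023387 mol
Divide by the smallest (0.011690 mol): C 2.502, H 1.000, O 2.001
Multiplying each by 2 gives whole numbers: C 5.00, H 2.00, O 4.00

C5H2O4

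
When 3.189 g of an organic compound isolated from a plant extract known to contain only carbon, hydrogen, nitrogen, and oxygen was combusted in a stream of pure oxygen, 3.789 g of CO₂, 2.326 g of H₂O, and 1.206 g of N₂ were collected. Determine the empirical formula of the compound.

mol C = 3.789 g CO₂ ÷ 44.009 g/mol = 0.086096 mol
mol H = 2 × 2.326 g H₂O ÷ 18.015 g/mol = 0.25823 mol
mol N = 2 × 1.206 g N₂ ÷ 28.014 g/mol = 0.086100 mol
mass O = 3.189 − (1.0341 + 0.26030 + 1.2060) = 0.68861 g → mol O = 0.68861 ÷ 15.999 = 0.043041 mol
Divide by the smallest (0.043041 mol): C 2.000, H 6.000, N 2.000, O 1.000

C2H6N2O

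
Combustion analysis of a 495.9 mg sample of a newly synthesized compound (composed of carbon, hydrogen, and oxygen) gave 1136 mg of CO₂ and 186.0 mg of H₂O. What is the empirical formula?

mol C = 1.136 g CO₂ ÷ 44.009 g/mol = 0.025813 mol
mol H = 2 × 0.1860 g H₂O ÷ 18.015 g/mol = 0.020649 mol
mass O = 0.4959 − (0.31004 + 0.020815) = 0.16505 g → mol O = 0.16505 ÷ 15.999 = 0.010316 mol
Divide by the smallest (0.010316 mol): C 2.502, H 2.002, O 1.000
Multiplying each by 2 gives whole numbers: C 5.00, H 4.00, O 2.00

C5H4O2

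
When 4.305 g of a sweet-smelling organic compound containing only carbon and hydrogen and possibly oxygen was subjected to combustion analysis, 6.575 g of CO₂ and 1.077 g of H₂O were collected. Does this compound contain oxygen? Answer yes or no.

mol C = 6.575 g CO₂ ÷ 44.009 g/mol = 0.14940 mol
mol H = 2 × 1.077 g H₂O ÷ 18.015 g/mol = 0.11957 mol
C and H account for only 1.9150 g of the 4.305 g sample; the remaining 2.3900 g must be oxygen.

yes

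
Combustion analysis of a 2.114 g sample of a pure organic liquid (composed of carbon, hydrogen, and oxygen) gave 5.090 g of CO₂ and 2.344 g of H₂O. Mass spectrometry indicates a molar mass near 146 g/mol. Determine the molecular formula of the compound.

C8H18O2

mol C = 5.090 g CO₂ ÷ 44.009 g/mol = 0.11566 mol
mol H = 2 × 2.344 g H₂O ÷ 18.015 g/mol = 0.26023 mol
mass O = 2.114 − (1.3892 + 0.26231) = 0.46252 g → mol O = 0.46252 ÷ 15.999 = 0.028909 mol
Divide by the smallest (0.028909 mol): C 4.001, H 9.002, O 1.000
Empirical formula: C4H9O
Empirical-formula mass = 73.11 g/mol; 146 ÷ 73.11 ≈ 2, so the molecular formula is C8H18O2.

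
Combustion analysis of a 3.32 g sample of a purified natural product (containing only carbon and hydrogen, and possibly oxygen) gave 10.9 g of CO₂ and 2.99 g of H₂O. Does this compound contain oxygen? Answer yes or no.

no

mol C = 10.9 g CO₂ ÷ 44.009 g/mol = 0.2477 mol
mol H = 2 × 2.99 g H₂O ÷ 18.015 g/mol = 0.3319 mol
C and H together account for 3.309 g — essentially the entire 3.32 g sample — so the compound contains no oxygen.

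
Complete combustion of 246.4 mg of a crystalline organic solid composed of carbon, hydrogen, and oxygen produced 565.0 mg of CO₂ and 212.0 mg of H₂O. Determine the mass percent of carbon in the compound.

mol C = 0.5650 g CO₂ ÷ 44.009 g/mol = 0.012838 mol
mol H = 2 × 0.2120 g H₂O ÷ 18.015 g/mol = 0.023536 mol
mass O = 0.2464 − (0.15420 + 0.023724) = 0.068475 g → mol O = 0.068475 ÷ 15.999 = 0.0042800 mol
mass % C = 0.15420 g ÷ 0.2464 g × 100%

62.58%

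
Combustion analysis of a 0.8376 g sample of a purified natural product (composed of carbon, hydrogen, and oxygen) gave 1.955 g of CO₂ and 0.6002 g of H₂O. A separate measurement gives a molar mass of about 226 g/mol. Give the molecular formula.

mol C = 1.955 g CO₂ ÷ 44.009 g/mol = 0.044423 mol
mol H = 2 × 0.6002 g H₂O ÷ 18.015 g/mol = 0.066633 mol
mass O = 0.8376 − (0.53356 + 0.067166) = 0.23687 g → mol O = 0.23687 ÷ 15.999 = 0.014805 mol
Divide by the smallest (0.014805 mol): C 3.000, H 4.501, O 1.000
Multiplying each by 2 gives whole numbers: C 6.00, H 9.00, O 2.00
Empirical formula: C6H9O2
Empirical-formula mass = 113.14 g/mol; 226 ÷ 113.14 ≈ 2, so the molecular formula is C12H18O4.

C12H18O4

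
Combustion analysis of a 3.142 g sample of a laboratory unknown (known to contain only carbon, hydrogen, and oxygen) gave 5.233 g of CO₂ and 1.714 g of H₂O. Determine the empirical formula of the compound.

C5H8O4

mol C = 5.233 g CO₂ ÷ 44.009 g/mol = 0.11891 mol
mol H = 2 × 1.714 g H₂O ÷ 18.015 g/mol = 0.19029 mol
mass O = 3.142 − (1.4282 + 0.19181) = 1.5220 g → mol O = 1.5220 ÷ 15.999 = 0.095131 mol
Divide by the smallest (0.095131 mol): C 1.250, H 2.000, O 1.000
Multiplying each by 4 gives whole numbers: C 5.00, H 8.00, O 4.00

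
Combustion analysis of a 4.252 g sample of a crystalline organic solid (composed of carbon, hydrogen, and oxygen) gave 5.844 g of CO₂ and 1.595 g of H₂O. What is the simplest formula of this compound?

C6H8O7

mol C = 5.844 g CO₂ ÷ 44.009 g/mol = 0.13279 mol
mol H = 2 × 1.595 g H₂O ÷ 18.015 g/mol = 0.17707 mol
mass O = 4.252 − (1.5950 + 0.17849) = 2.4786 g → mol O = 2.4786 ÷ 15.999 = 0.15492 mol
Divide by the smallest (0.13279 mol): C 1.000, H 1.333, O 1.167
Multiplying each by 6 gives whole numbers: C 6.00, H 8.00, O 7.00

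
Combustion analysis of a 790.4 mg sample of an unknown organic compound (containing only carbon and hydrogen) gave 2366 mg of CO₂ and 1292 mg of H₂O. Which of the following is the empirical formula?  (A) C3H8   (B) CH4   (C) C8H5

mol C = 2.366 g CO₂ ÷ 44.009 g/mol = 0.053762 mol
mol H = 2 × 1.292 g H₂O ÷ 18.015 g/mol = 0.14344 mol
Divide by the smallest (0.053762 mol): C 1.000, H 2.668
Multiplying each by 3 gives whole numbers: C 3.00, H 8.00

(A) C3H8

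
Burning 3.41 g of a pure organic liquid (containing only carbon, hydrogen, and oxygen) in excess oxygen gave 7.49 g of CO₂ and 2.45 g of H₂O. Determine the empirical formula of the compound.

mol C = 7.49 g CO₂ ÷ 44.009 g/mol = 0.1702 mol
mol H = 2 × 2.45 g H₂O ÷ 18.015 g/mol = 0.2720 mol
mass O = 3.41 − (2.044 + 0.2742) = 1.092 g → mol O = 1.092 ÷ 15.999 = 0.06823 mol
Divide by the smallest (0.06823 mol): C 2.494, H 3.986, O 1.000
Multiplying each by 2 gives whole numbers: C 4.99, H 7.97, O 2.00

C5H8O2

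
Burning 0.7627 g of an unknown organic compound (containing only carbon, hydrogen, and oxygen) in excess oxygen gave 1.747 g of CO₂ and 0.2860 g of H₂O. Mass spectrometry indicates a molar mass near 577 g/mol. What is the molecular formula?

C30H24O12

mol C = 1.747 g CO₂ ÷ 44.009 g/mol = 0.039696 mol
mol H = 2 × 0.2860 g H₂O ÷ 18.015 g/mol = 0.031751 mol
mass O = 0.7627 − (0.47679 + 0.032005) = 0.25390 g → mol O = 0.25390 ÷ 15.999 = 0.015870 mol
Divide by the smallest (0.015870 mol): C 2.501, H 2.001, O 1.000
Multiplying each by 2 gives whole numbers: C 5.00, H 4.00, O 2.00
Empirical formula: C5H4O2
Empirical-formula mass = 96.08 g/mol; 577 ÷ 96.08 ≈ 6, so the molecular formula is C30H24O12.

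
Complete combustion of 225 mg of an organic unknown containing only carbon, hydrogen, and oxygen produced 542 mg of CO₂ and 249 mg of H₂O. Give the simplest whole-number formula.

mol C = 0.542 g CO₂ ÷ 44.009 g/mol = 0.01232 mol
mol H = 2 × 0.249 g H₂O ÷ 18.015 g/mol = 0.02764 mol
mass O = 0.225 − (0.1479 + 0.02786) = 0.04921 g → mol O = 0.04921 ÷ 15.999 = 0.003076 mol
Divide by the smallest (0.003076 mol): C 4.004, H 8.987, O 1.000

C4H9O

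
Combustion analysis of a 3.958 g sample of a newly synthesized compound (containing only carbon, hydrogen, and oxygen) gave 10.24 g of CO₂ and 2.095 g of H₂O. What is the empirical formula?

mol C = 10.24 g CO₂ ÷ 44.009 g/mol = 0.23268 mol
mol H = 2 × 2.095 g H₂O ÷ 18.015 g/mol = 0.23258 mol
mass O = 3.958 − (2.7947 + 0.23444) = 0.92884 g → mol O = 0.92884 ÷ 15.999 = 0.058056 mol
Divide by the smallest (0.058056 mol): C 4.008, H 4.006, O 1.000

C4H4O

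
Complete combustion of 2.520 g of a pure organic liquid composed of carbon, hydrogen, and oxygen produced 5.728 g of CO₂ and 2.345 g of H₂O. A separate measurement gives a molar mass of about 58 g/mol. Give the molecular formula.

C3H6O

mol C = 5.728 g CO₂ ÷ 44.009 g/mol = 0.13016 mol
mol H = 2 × 2.345 g H₂O ÷ 18.015 g/mol = 0.26034 mol
mass O = 2.520 − (1.5633 + 0.26242) = 0.69428 g → mol O = 0.69428 ÷ 15.999 = 0.043396 mol
Divide by the smallest (0.043396 mol): C 2.999, H 5.999, O 1.000
Empirical formula: C3H6O
Empirical-formula mass = 58.08 g/mol; 58 ÷ 58.08 ≈ 1, so the molecular formula is C3H6O.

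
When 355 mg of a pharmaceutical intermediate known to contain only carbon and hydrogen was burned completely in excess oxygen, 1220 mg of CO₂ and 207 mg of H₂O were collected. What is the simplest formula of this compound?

mol C = 1.22 g CO₂ ÷ 44.009 g/mol = 0.02772 mol
mol H = 2 × 0.207 g H₂O ÷ 18.015 g/mol = 0.02298 mol
Divide by the smallest (0.02298 mol): C 1.206, H 1.000
Multiplying each by 5 gives whole numbers: C 6.03, H 5.00

C6H5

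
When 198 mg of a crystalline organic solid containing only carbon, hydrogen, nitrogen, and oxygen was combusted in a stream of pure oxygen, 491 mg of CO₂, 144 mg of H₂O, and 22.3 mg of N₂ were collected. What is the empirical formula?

mol C = 0.491 g CO₂ ÷ 44.009 g/mol = 0.01116 mol
mol H = 2 × 0.144 g H₂O ÷ 18.015 g/mol = 0.01599 mol
mol N = 2 × 0.0223 g N₂ ÷ 28.014 g/mol = 0.001592 mol
mass O = 0.198 − (0.1340 + 0.01611 + 0.02230) = 0.02558 g → mol O = 0.02558 ÷ 15.999 = 0.001599 mol
Divide by the smallest (0.001592 mol): C 7.008, H 10.041, N 1.000, O 1.004

C7H10NO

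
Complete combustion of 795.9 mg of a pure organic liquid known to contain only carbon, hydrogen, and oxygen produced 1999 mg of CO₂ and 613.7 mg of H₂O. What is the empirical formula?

mol C = 1.999 g CO₂ ÷ 44.009 g/mol = 0.045423 mol
mol H = 2 × 0.6137 g H₂O ÷ 18.015 g/mol = 0.068132 mol
mass O = 0.7959 − (0.54557 + 0.068677) = 0.18165 g → mol O = 0.18165 ÷ 15.999 = 0.011354 mol
Divide by the smallest (0.011354 mol): C 4.001, H 6.001, O 1.000

C4H6O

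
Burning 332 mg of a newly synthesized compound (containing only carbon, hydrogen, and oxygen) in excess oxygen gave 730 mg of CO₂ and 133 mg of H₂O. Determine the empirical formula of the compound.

mol C = 0.730 g CO₂ ÷ 44.009 g/mol = 0.01659 mol
mol H = 2 × 0.133 g H₂O ÷ 18.015 g/mol = 0.01477 mol
mass O = 0.332 − (0.1992 + 0.01488) = 0.1179 g → mol O = 0.1179 ÷ 15.999 = 0.007368 mol
Divide by the smallest (0.007368 mol): C 2.251, H 2.004, O 1.000
Multiplying each by 4 gives whole numbers: C 9.00, H 8.02, O 4.00

C9H8O4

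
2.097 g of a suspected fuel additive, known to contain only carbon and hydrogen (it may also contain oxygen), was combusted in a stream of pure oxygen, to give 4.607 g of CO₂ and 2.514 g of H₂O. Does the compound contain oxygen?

mol C = 4.607 g CO₂ ÷ 44.009 g/mol = 0.10468 mol
mol H = 2 × 2.514 g H₂O ÷ 18.015 g/mol = 0.27910 mol
C and H account for only 1.5387 g of the 2.097 g sample; the remaining 0.55832 g must be oxygen.

yes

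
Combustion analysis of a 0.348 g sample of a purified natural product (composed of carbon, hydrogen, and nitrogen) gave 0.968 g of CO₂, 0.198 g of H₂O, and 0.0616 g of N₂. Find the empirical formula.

mol C = 0.968 g CO₂ ÷ 44.009 g/mol = 0.02200 mol
mol H = 2 × 0.198 g H₂O ÷ 18.015 g/mol = 0.02198 mol
mol N = 2 × 0.0616 g N₂ ÷ 28.014 g/mol = 0.004398 mol
Divide by the smallest (0.004398 mol): C 5.001, H 4.998, N 1.000

C5H5N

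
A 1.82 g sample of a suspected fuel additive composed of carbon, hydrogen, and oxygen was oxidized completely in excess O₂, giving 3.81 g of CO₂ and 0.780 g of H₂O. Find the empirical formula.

C2H2O

mol C = 3.81 g CO₂ ÷ 44.009 g/mol = 0.08657 mol
mol H = 2 × 0.780 g H₂O ÷ 18.015 g/mol = 0.08659 mol
mass O = 1.82 − (1.040 + 0.08729) = 0.6929 g → mol O = 0.6929 ÷ 15.999 = 0.04331 mol
Divide by the smallest (0.04331 mol): C 1.999, H 2.000, O 1.000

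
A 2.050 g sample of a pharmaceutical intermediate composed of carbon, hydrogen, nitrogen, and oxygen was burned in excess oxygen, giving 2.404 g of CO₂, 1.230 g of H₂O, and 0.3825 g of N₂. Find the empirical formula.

C2H5NO2

mol C = 2.404 g CO₂ ÷ 44.009 g/mol = 0.054625 mol
mol H = 2 × 1.230 g H₂O ÷ 18.015 g/mol = 0.13655 mol
mol N = 2 × 0.3825 g N₂ ÷ 28.014 g/mol = 0.027308 mol
mass O = 2.050 − (0.65610 + 0.13765 + 0.38250) = 0.87375 g → mol O = 0.87375 ÷ 15.999 = 0.054613 mol
Divide by the smallest (0.027308 mol): C 2.000, H 5.001, N 1.000, O 2.000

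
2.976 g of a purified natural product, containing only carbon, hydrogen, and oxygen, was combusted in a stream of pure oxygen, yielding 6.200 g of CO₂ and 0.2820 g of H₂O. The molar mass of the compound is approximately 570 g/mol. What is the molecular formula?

mol C = 6.200 g CO₂ ÷ 44.009 g/mol = 0.14088 mol
mol H = 2 × 0.2820 g H₂O ÷ 18.015 g/mol = 0.031307 mol
mass O = 2.976 − (1.6921 + 0.031558) = 1.2523 g → mol O = 1.2523 ÷ 15.999 = 0.078275 mol
Divide by the smallest (0.031307 mol): C 4.500, H 1.000, O 2.500
Multiplying each by 2 gives whole numbers: C 9.00, H 2.00, O 5.00
Empirical formula: C9H2O5
Empirical-formula mass = 190.11 g/mol; 570 ÷ 190.11 ≈ 3, so the molecular formula is C27H6O15.

C27H6O15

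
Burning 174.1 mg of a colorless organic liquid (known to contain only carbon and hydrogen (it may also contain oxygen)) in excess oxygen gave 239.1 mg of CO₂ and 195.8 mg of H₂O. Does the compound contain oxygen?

yes

mol C = 0.2391 g CO₂ ÷ 44.009 g/mol = 0.0054330 mol
mol H = 2 × 0.1958 g H₂O ÷ 18.015 g/mol = 0.021737 mol
C and H account for only 0.087167 g of the 0.1741 g sample; the remaining 0.086933 g must be oxygen.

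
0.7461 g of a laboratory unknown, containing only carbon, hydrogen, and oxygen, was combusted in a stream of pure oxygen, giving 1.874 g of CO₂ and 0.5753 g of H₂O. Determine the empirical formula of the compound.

C4H6O

mol C = 1.874 g CO₂ ÷ 44.009 g/mol = 0.042582 mol
mol H = 2 × 0.5753 g H₂O ÷ 18.015 g/mol = 0.063869 mol
mass O = 0.7461 − (0.51145 + 0.064380) = 0.17027 g → mol O = 0.17027 ÷ 15.999 = 0.010642 mol
Divide by the smallest (0.010642 mol): C 4.001, H 6.001, O 1.000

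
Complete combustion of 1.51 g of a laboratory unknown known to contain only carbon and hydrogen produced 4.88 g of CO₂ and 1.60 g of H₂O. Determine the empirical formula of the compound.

mol C = 4.88 g CO₂ ÷ 44.009 g/mol = 0.1109 mol
mol H = 2 × 1.60 g H₂O ÷ 18.015 g/mol = 0.1776 mol
Divide by the smallest (0.1109 mol): C 1.000, H 1.602
Multiplying each by 5 gives whole numbers: C 5.00, H 8.01

C5H8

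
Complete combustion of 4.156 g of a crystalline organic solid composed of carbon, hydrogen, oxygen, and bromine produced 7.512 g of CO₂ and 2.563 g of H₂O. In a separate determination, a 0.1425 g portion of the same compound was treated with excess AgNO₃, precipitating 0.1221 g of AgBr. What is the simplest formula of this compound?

mol C = 7.512 g CO₂ ÷ 44.009 g/mol = 0.17069 mol
mol H = 2 × 2.563 g H₂O ÷ 18.015 g/mol = 0.28454 mol
From the AgBr data: mol Br per gram of compound = (0.1221 ÷ 187.772) ÷ 0.1425 = 0.0045632 mol/g, so in the 4.156 g combustion sample mol Br = 0.018965 mol
mass O = 4.156 − (2.0502 + 0.28682 + 1.5154) = 0.30364 g → mol O = 0.30364 ÷ 15.999 = 0.018979 mol
Divide by the smallest (0.018965 mol): C 9.001, H 15.004, Br 1.000, O 1.001

C9H15BrO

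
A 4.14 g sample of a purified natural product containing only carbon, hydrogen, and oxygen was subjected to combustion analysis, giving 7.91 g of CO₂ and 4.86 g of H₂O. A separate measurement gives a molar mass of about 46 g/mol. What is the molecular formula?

C2H6O

mol C = 7.91 g CO₂ ÷ 44.009 g/mol = 0.1797 mol
mol H = 2 × 4.86 g H₂O ÷ 18.015 g/mol = 0.5396 mol
mass O = 4.14 − (2.159 + 0.5439) = 1.437 g → mol O = 1.437 ÷ 15.999 = 0.08984 mol
Divide by the smallest (0.08984 mol): C 2.001, H 6.006, O 1.000
Empirical formula: C2H6O
Empirical-formula mass = 46.07 g/mol; 46 ÷ 46.07 ≈ 1, so the molecular formula is C2H6O.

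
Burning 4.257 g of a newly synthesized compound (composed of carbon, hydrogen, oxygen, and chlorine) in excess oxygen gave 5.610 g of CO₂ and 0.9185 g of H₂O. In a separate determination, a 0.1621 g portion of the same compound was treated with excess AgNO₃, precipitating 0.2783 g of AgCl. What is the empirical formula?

mol C = 5.610 g CO₂ ÷ 44.009 g/mol = 0.12747 mol
mol H = 2 × 0.9185 g H₂O ÷ 18.015 g/mol = 0.10197 mol
From the AgCl data: mol Cl per gram of compound = (0.2783 ÷ 143.318) ÷ 0.1621 = 0.011979 mol/g, so in the 4.257 g combustion sample mol Cl = 0.050996 mol
mass O = 4.257 − (1.5311 + 0.10279 + 1.8078) = 0.81533 g → mol O = 0.81533 ÷ 15.999 = 0.050961 mol
Divide by the smallest (0.050961 mol): C 2.501, H 2.001, Cl 1.001, O 1.000
Multiplying each by 2 gives whole numbers: C 5.00, H 4.00, Cl 2.00, O 2.00

C5H4Cl2O2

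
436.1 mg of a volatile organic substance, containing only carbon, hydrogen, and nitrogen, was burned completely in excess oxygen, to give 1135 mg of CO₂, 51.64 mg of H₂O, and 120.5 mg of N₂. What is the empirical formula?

C9H2N3

mol C = 1.135 g CO₂ ÷ 44.009 g/mol = 0.025790 mol
mol H = 2 × 0.05164 g H₂O ÷ 18.015 g/mol = 0.0057330 mol
mol N = 2 × 0.1205 g N₂ ÷ 28.014 g/mol = 0.0086028 mol
Divide by the smallest (0.0057330 mol): C 4.499, H 1.000, N 1.501
Multiplying each by 2 gives whole numbers: C 9.00, H 2.00, N 3.00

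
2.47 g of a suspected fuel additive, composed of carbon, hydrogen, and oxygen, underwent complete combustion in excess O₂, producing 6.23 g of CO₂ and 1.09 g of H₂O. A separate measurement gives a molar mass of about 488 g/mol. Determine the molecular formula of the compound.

mol C = 6.23 g CO₂ ÷ 44.009 g/mol = 0.1416 mol
mol H = 2 × 1.09 g H₂O ÷ 18.015 g/mol = 0.1210 mol
mass O = 2.47 − (1.700 + 0.1220) = 0.6477 g → mol O = 0.6477 ÷ 15.999 = 0.04049 mol
Divide by the smallest (0.04049 mol): C 3.497, H 2.989, O 1.000
Multiplying each by 2 gives whole numbers: C 6.99, H 5.98, O 2.00
Empirical formula: C7H6O2
Empirical-formula mass = 122.12 g/mol; 488 ÷ 122.12 ≈ 4, so the molecular formula is C28H24O8.

C28H24O8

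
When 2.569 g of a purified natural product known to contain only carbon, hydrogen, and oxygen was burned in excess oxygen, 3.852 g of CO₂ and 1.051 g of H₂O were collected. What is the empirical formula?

mol C = 3.852 g CO₂ ÷ 44.009 g/mol = 0.087528 mol
mol H = 2 × 1.051 g H₂O ÷ 18.015 g/mol = 0.11668 mol
mass O = 2.569 − (1.0513 + 0.11761) = 1.4001 g → mol O = 1.4001 ÷ 15.999 = 0.087511 mol
Divide by the smallest (0.087511 mol): C 1.000, H 1.333, O 1.000
Multiplying each by 3 gives whole numbers: C 3.00, H 4.00, O 3.00

C3H4O3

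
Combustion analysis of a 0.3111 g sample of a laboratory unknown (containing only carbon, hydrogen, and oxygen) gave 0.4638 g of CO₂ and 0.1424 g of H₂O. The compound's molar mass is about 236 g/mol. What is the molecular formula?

C8H12O8

mol C = 0.4638 g CO₂ ÷ 44.009 g/mol = 0.010539 mol
mol H = 2 × 0.1424 g H₂O ÷ 18.015 g/mol = 0.015809 mol
mass O = 0.3111 − (0.12658 + 0.015936) = 0.16858 g → mol O = 0.16858 ÷ 15.999 = 0.010537 mol
Divide by the smallest (0.010537 mol): C 1.000, H 1.500, O 1.000
Multiplying each by 2 gives whole numbers: C 2.00, H 3.00, O 2.00
Empirical formula: C2H3O2
Empirical-formula mass = 59.04 g/mol; 236 ÷ 59.04 ≈ 4, so the molecular formula is C8H12O8.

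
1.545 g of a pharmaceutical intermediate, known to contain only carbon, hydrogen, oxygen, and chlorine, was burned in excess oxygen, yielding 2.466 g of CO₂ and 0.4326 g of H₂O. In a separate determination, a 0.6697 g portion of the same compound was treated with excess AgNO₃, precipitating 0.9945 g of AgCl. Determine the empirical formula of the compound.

mol C = 2.466 g CO₂ ÷ 44.009 g/mol = 0.056034 mol
mol H = 2 × 0.4326 g H₂O ÷ 18.015 g/mol = 0.048027 mol
From the AgCl data: mol Cl per gram of compound = (0.9945 ÷ 143.318) ÷ 0.6697 = 0.010362 mol/g, so in the 1.545 g combustion sample mol Cl = 0.016009 mol
mass O = 1.545 − (0.67302 + 0.048411 + 0.56750) = 0.25606 g → mol O = 0.25606 ÷ 15.999 = 0.016005 mol
Divide by the smallest (0.016005 mol): C 3.501, H 3.001, Cl 1.000, O 1.000
Multiplying each by 2 gives whole numbers: C 7.00, H 6.00, Cl 2.00, O 2.00

C7H6Cl2O2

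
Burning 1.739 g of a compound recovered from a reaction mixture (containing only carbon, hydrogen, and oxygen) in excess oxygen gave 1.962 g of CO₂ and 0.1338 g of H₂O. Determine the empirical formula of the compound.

C3HO5

mol C = 1.962 g CO₂ ÷ 44.009 g/mol = 0.044582 mol
mol H = 2 × 0.1338 g H₂O ÷ 18.015 g/mol = 0.014854 mol
mass O = 1.739 − (0.53547 + 0.014973) = 1.1886 g → mol O = 1.1886 ÷ 15.999 = 0.074289 mol
Divide by the smallest (0.014854 mol): C 3.001, H 1.000, O 5.001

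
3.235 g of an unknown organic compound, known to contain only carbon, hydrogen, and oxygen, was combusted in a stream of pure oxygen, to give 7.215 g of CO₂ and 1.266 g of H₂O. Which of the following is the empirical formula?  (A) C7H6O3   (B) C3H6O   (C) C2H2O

mol C = 7.215 g CO₂ ÷ 44.009 g/mol = 0.16394 mol
mol H = 2 × 1.266 g H₂O ÷ 18.015 g/mol = 0.14055 mol
mass O = 3.235 − (1.9691 + 0.14167) = 1.1242 g → mol O = 1.1242 ÷ 15.999 = 0.070267 mol
Divide by the smallest (0.070267 mol): C 2.333, H 2.000, O 1.000
Multiplying each by 3 gives whole numbers: C 7.00, H 6.00, O 3.00

(A) C7H6O3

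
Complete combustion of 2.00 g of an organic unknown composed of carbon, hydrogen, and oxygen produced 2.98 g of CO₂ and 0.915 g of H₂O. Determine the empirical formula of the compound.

mol C = 2.98 g CO₂ ÷ 44.009 g/mol = 0.06771 mol
mol H = 2 × 0.915 g H₂O ÷ 18.015 g/mol = 0.1016 mol
mass O = 2.00 − (0.8133 + 0.1024) = 1.084 g → mol O = 1.084 ÷ 15.999 = 0.06777 mol
Divide by the smallest (0.06771 mol): C 1.000, H 1.500, O 1.001
Multiplying each by 2 gives whole numbers: C 2.00, H 3.00, O 2.00

C2H3O2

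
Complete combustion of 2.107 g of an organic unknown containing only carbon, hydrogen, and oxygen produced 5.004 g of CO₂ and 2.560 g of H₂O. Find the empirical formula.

mol C = 5.004 g CO₂ ÷ 44.009 g/mol = 0.11370 mol
mol H = 2 × 2.560 g H₂O ÷ 18.015 g/mol = 0.28421 mol
mass O = 2.107 − (1.3657 + 0.28648) = 0.45482 g → mol O = 0.45482 ÷ 15.999 = 0.028428 mol
Divide by the smallest (0.028428 mol): C 4.000, H 9.997, O 1.000

C4H10O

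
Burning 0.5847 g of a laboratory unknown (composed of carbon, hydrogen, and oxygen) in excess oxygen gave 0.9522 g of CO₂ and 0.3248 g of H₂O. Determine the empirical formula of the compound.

mol C = 0.9522 g CO₂ ÷ 44.009 g/mol = 0.021636 mol
mol H = 2 × 0.3248 g H₂O ÷ 18.015 g/mol = 0.036059 mol
mass O = 0.5847 − (0.25988 + 0.036347) = 0.28848 g → mol O = 0.28848 ÷ 15.999 = 0.018031 mol
Divide by the smallest (0.018031 mol): C 1.200, H 2.000, O 1.000
Multiplying each by 5 gives whole numbers: C 6.00, H 10.00, O 5.00

C6H10O5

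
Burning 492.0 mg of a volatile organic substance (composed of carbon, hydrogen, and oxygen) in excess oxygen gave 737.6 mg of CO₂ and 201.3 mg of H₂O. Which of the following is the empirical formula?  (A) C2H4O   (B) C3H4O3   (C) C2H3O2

(B) C3H4O3

mol C = 0.7376 g CO₂ ÷ 44.009 g/mol = 0.016760 mol
mol H = 2 × 0.2013 g H₂O ÷ 18.015 g/mol = 0.022348 mol
mass O = 0.4920 − (0.20131 + 0.022527) = 0.26817 g → mol O = 0.26817 ÷ 15.999 = 0.016761 mol
Divide by the smallest (0.016760 mol): C 1.000, H 1.333, O 1.000
Multiplying each by 3 gives whole numbers: C 3.00, H 4.00, O 3.00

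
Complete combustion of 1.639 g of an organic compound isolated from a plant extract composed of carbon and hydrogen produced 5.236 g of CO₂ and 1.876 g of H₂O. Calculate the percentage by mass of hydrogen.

12.81%

mol C = 5.236 g CO₂ ÷ 44.009 g/mol = 0.11898 mol
mol H = 2 × 1.876 g H₂O ÷ 18.015 g/mol = 0.20827 mol
mass % H = 0.20994 g ÷ 1.639 g × 100%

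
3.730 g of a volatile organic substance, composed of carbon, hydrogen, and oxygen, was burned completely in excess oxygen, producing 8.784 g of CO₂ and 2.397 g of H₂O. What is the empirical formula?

mol C = 8.784 g CO₂ ÷ 44.009 g/mol = 0.19960 mol
mol H = 2 × 2.397 g H₂O ÷ 18.015 g/mol = 0.26611 mol
mass O = 3.730 − (2.3973 + 0.26824) = 1.0644 g → mol O = 1.0644 ÷ 15.999 = 0.066530 mol
Divide by the smallest (0.066530 mol): C 3.000, H 4.000, O 1.000

C3H4O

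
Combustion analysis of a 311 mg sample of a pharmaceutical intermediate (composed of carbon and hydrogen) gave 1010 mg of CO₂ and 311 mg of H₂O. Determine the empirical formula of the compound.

C2H3

mol C = 1.01 g CO₂ ÷ 44.009 g/mol = 0.02295 mol
mol H = 2 × 0.311 g H₂O ÷ 18.015 g/mol = 0.03453 mol
Divide by the smallest (0.02295 mol): C 1.000, H 1.504
Multiplying each by 2 gives whole numbers: C 2.00, H 3.01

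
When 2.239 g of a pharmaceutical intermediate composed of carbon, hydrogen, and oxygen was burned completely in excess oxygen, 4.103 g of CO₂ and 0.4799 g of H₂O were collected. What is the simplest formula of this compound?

mol C = 4.103 g CO₂ ÷ 44.009 g/mol = 0.093231 mol
mol H = 2 × 0.4799 g H₂O ÷ 18.015 g/mol = 0.053278 mol
mass O = 2.239 − (1.1198 + 0.053704) = 1.0655 g → mol O = 1.0655 ÷ 15.999 = 0.066598 mol
Divide by the smallest (0.053278 mol): C 1.750, H 1.000, O 1.250
Multiplying each by 4 gives whole numbers: C 7.00, H 4.00, O 5.00

C7H4O5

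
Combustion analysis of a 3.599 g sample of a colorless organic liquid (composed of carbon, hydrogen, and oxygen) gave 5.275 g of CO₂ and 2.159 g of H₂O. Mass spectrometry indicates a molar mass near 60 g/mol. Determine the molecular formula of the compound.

mol C = 5.275 g CO₂ ÷ 44.009 g/mol = 0.11986 mol
mol H = 2 × 2.159 g H₂O ÷ 18.015 g/mol = 0.23969 mol
mass O = 3.599 − (1.4397 + 0.24161) = 1.9177 g → mol O = 1.9177 ÷ 15.999 = 0.11987 mol
Divide by the smallest (0.11986 mol): C 1.000, H 2.000, O 1.000
Empirical formula: CH2O
Empirical-formula mass = 30.03 g/mol; 60 ÷ 30.03 ≈ 2, so the molecular formula is C2H4O2.

C2H4O2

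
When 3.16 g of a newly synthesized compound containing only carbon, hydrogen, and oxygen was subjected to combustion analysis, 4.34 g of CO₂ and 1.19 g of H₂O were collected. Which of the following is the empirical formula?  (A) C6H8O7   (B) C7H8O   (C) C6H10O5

(A) C6H8O7

mol C = 4.34 g CO₂ ÷ 44.009 g/mol = 0.09862 mol
mol H = 2 × 1.19 g H₂O ÷ 18.015 g/mol = 0.1321 mol
mass O = 3.16 − (1.184 + 0.1332) = 1.842 g → mol O = 1.842 ÷ 15.999 = 0.1152 mol
Divide by the smallest (0.09862 mol): C 1.000, H 1.340, O 1.168
Multiplying each by 6 gives whole numbers: C 6.00, H 8.04, O 7.01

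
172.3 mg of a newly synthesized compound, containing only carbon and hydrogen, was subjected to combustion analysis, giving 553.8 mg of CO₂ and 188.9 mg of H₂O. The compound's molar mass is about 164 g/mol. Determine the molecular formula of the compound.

mol C = 0.5538 g CO₂ ÷ 44.009 g/mol = 0.012584 mol
mol H = 2 × 0.1889 g H₂O ÷ 18.015 g/mol = 0.020971 mol
Divide by the smallest (0.012584 mol): C 1.000, H 1.667
Multiplying each by 3 gives whole numbers: C 3.00, H 5.00
Empirical formula: C3H5
Empirical-formula mass = 41.07 g/mol; 164 ÷ 41.07 ≈ 4, so the molecular formula is C12H20.

C12H20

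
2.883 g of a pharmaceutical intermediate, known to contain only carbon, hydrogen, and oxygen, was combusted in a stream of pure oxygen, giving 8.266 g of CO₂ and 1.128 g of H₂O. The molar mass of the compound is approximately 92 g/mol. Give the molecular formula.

C6H4O

mol C = 8.266 g CO₂ ÷ 44.009 g/mol = 0.18783 mol
mol H = 2 × 1.128 g H₂O ÷ 18.015 g/mol = 0.12523 mol
mass O = 2.883 − (2.2560 + 0.12623) = 0.50080 g → mol O = 0.50080 ÷ 15.999 = 0.031302 mol
Divide by the smallest (0.031302 mol): C 6.000, H 4.001, O 1.000
Empirical formula: C6H4O
Empirical-formula mass = 92.10 g/mol; 92 ÷ 92.10 ≈ 1, so the molecular formula is C6H4O.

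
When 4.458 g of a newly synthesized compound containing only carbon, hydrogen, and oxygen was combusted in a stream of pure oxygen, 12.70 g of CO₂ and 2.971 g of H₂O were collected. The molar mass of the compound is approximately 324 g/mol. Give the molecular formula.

C21H24O3

mol C = 12.70 g CO₂ ÷ 44.009 g/mol = 0.28858 mol
mol H = 2 × 2.971 g H₂O ÷ 18.015 g/mol = 0.32984 mol
mass O = 4.458 − (3.4661 + 0.33247) = 0.65942 g → mol O = 0.65942 ÷ 15.999 = 0.041216 mol
Divide by the smallest (0.041216 mol): C 7.002, H 8.003, O 1.000
Empirical formula: C7H8O
Empirical-formula mass = 108.14 g/mol; 324 ÷ 108.14 ≈ 3, so the molecular formula is C21H24O3.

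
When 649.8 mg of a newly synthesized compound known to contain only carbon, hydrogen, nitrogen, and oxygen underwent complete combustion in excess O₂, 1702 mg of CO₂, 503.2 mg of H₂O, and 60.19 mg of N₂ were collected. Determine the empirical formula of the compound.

C9H13NO

mol C = 1.702 g CO₂ ÷ 44.009 g/mol = 0.038674 mol
mol H = 2 × 0.5032 g H₂O ÷ 18.015 g/mol = 0.055865 mol
mol N = 2 × 0.06019 g N₂ ÷ 28.014 g/mol = 0.0042971 mol
mass O = 0.6498 − (0.46451 + 0.056311 + 0.060190) = 0.068786 g → mol O = 0.068786 ÷ 15.999 = 0.0042994 mol
Divide by the smallest (0.0042971 mol): C 9.000, H 13.000, N 1.000, O 1.001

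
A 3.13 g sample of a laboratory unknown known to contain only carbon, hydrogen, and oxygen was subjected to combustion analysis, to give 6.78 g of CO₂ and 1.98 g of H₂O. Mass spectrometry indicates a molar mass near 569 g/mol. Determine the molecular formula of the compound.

mol C = 6.78 g CO₂ ÷ 44.009 g/mol = 0.1541 mol
mol H = 2 × 1.98 g H₂O ÷ 18.015 g/mol = 0.2198 mol
mass O = 3.13 − (1.850 + 0.2216) = 1.058 g → mol O = 1.058 ÷ 15.999 = 0.06613 mol
Divide by the smallest (0.06613 mol): C 2.330, H 3.324, O 1.000
Multiplying each by 3 gives whole numbers: C 6.99, H 9.97, O 3.00
Empirical formula: C7H10O3
Empirical-formula mass = 142.15 g/mol; 569 ÷ 142.15 ≈ 4, so the molecular formula is C28H40O12.

C28H40O12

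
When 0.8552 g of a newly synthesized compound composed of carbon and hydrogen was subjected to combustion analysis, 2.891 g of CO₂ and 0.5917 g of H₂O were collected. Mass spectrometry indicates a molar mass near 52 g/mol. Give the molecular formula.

mol C = 2.891 g CO₂ ÷ 44.009 g/mol = 0.065691 mol
mol H = 2 × 0.5917 g H₂O ÷ 18.015 g/mol = 0.065690 mol
Divide by the smallest (0.065690 mol): C 1.000, H 1.000
Empirical formula: CH
Empirical-formula mass = 13.02 g/mol; 52 ÷ 13.02 ≈ 4, so the molecular formula is C4H4.

C4H4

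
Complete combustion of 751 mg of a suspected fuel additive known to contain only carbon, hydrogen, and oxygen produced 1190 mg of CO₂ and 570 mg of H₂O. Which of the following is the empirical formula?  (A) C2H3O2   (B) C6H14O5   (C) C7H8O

mol C = 1.19 g CO₂ ÷ 44.009 g/mol = 0.02704 mol
mol H = 2 × 0.570 g H₂O ÷ 18.015 g/mol = 0.06328 mol
mass O = 0.751 − (0.3248 + 0.06379) = 0.3624 g → mol O = 0.3624 ÷ 15.999 = 0.02265 mol
Divide by the smallest (0.02265 mol): C 1.194, H 2.793, O 1.000
Multiplying each by 5 gives whole numbers: C 5.97, H 13.97, O 5.00

(B) C6H14O5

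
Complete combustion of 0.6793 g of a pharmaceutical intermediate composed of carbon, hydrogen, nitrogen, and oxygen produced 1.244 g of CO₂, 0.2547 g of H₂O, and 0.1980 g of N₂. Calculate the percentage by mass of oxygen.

16.68%

mol C = 1.244 g CO₂ ÷ 44.009 g/mol = 0.028267 mol
mol H = 2 × 0.2547 g H₂O ÷ 18.015 g/mol = 0.028276 mol
mol N = 2 × 0.1980 g N₂ ÷ 28.014 g/mol = 0.014136 mol
mass O = 0.6793 − (0.33951 + 0.028503 + 0.19800) = 0.11328 g → mol O = 0.11328 ÷ 15.999 = 0.0070806 mol
mass % O = 0.11328 g ÷ 0.6793 g × 100%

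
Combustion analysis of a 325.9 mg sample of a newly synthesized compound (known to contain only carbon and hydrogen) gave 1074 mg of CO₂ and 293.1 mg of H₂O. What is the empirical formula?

mol C = 1.074 g CO₂ ÷ 44.009 g/mol = 0.024404 mol
mol H = 2 × 0.2931 g H₂O ÷ 18.015 g/mol = 0.032540 mol
Divide by the smallest (0.024404 mol): C 1.000, H 1.333
Multiplying each by 3 gives whole numbers: C 3.00, H 4.00

C3H4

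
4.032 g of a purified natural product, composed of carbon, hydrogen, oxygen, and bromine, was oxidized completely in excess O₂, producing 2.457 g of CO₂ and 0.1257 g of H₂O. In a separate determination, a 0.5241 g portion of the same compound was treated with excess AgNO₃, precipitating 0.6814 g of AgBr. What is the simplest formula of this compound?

C4HBr2O5

mol C = 2.457 g CO₂ ÷ 44.009 g/mol = 0.055829 mol
mol H = 2 × 0.1257 g H₂O ÷ 18.015 g/mol = 0.013955 mol
From the AgBr data: mol Br per gram of compound = (0.6814 ÷ 187.772) ÷ 0.5241 = 0.0069240 mol/g, so in the 4.032 g combustion sample mol Br = 0.027918 mol
mass O = 4.032 − (0.67057 + 0.014067 + 2.2307) = 1.1166 g → mol O = 1.1166 ÷ 15.999 = 0.069794 mol
Divide by the smallest (0.013955 mol): C 4.001, H 1.000, Br 2.001, O 5.001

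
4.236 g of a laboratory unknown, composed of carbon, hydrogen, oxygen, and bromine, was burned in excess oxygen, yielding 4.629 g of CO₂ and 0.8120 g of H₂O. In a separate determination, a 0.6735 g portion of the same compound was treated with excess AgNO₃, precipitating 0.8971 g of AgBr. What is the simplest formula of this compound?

C7H6Br2O2

mol C = 4.629 g CO₂ ÷ 44.009 g/mol = 0.10518 mol
mol H = 2 × 0.8120 g H₂O ÷ 18.015 g/mol = 0.090147 mol
From the AgBr data: mol Br per gram of compound = (0.8971 ÷ 187.772) ÷ 0.6735 = 0.0070937 mol/g, so in the 4.236 g combustion sample mol Br = 0.030049 mol
mass O = 4.236 − (1.2634 + 0.090868 + 2.4010) = 0.48075 g → mol O = 0.48075 ÷ 15.999 = 0.030049 mol
Divide by the smallest (0.030049 mol): C 3.500, H 3.000, Br 1.000, O 1.000
Multiplying each by 2 gives whole numbers: C 7.00, H 6.00, Br 2.00, O 2.00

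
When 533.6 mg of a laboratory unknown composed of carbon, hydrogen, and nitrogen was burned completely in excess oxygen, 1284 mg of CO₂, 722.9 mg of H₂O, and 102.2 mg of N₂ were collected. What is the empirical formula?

mol C = 1.284 g CO₂ ÷ 44.009 g/mol = 0.029176 mol
mol H = 2 × 0.7229 g H₂O ÷ 18.015 g/mol = 0.080255 mol
mol N = 2 × 0.1022 g N₂ ÷ 28.014 g/mol = 0.0072964 mol
Divide by the smallest (0.0072964 mol): C 3.999, H 10.999, N 1.000

C4H11N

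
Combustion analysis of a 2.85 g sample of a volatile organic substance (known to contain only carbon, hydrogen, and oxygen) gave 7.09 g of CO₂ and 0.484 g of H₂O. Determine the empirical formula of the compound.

C3HO

mol C = 7.09 g CO₂ ÷ 44.009 g/mol = 0.1611 mol
mol H = 2 × 0.484 g H₂O ÷ 18.015 g/mol = 0.05373 mol
mass O = 2.85 − (1.935 + 0.05416) = 0.8608 g → mol O = 0.8608 ÷ 15.999 = 0.05380 mol
Divide by the smallest (0.05373 mol): C 2.998, H 1.000, O 1.001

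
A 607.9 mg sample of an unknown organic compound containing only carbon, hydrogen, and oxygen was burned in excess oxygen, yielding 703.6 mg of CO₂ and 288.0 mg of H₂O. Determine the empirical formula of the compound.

mol C = 0.7036 g CO₂ ÷ 44.009 g/mol = 0.015988 mol
mol H = 2 × 0.2880 g H₂O ÷ 18.015 g/mol = 0.031973 mol
mass O = 0.6079 − (0.19203 + 0.032229) = 0.38364 g → mol O = 0.38364 ÷ 15.999 = 0.023979 mol
Divide by the smallest (0.015988 mol): C 1.000, H 2.000, O 1.500
Multiplying each by 2 gives whole numbers: C 2.00, H 4.00, O 3.00

C2H4O3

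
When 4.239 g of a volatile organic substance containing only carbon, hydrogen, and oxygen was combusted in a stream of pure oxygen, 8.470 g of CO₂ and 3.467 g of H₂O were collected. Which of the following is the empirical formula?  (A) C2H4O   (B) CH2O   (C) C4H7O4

(A) C2H4O

mol C = 8.470 g CO₂ ÷ 44.009 g/mol = 0.19246 mol
mol H = 2 × 3.467 g H₂O ÷ 18.015 g/mol = 0.38490 mol
mass O = 4.239 − (2.3116 + 0.38798) = 1.5394 g → mol O = 1.5394 ÷ 15.999 = 0.096217 mol
Divide by the smallest (0.096217 mol): C 2.000, H 4.000, O 1.000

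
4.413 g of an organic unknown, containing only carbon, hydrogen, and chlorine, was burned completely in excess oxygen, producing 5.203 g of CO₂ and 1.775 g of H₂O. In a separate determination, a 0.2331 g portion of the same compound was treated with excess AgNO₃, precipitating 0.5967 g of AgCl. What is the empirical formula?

C3H5Cl2

mol C = 5.203 g CO₂ ÷ 44.009 g/mol = 0.11823 mol
mol H = 2 × 1.775 g H₂O ÷ 18.015 g/mol = 0.19706 mol
From the AgCl data: mol Cl per gram of compound = (0.5967 ÷ 143.318) ÷ 0.2331 = 0.017861 mol/g, so in the 4.413 g combustion sample mol Cl = 0.078822 mol
Divide by the smallest (0.078822 mol): C 1.500, H 2.500, Cl 1.000
Multiplying each by 2 gives whole numbers: C 3.00, H 5.00, Cl 2.00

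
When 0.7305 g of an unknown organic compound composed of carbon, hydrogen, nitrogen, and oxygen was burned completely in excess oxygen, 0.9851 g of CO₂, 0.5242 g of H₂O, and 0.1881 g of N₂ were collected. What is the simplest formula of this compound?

C5H13N3O3

mol C = 0.9851 g CO₂ ÷ 44.009 g/mol = 0.022384 mol
mol H = 2 × 0.5242 g H₂O ÷ 18.015 g/mol = 0.058196 mol
mol N = 2 × 0.1881 g N₂ ÷ 28.014 g/mol = 0.013429 mol
mass O = 0.7305 − (0.26885 + 0.058662 + 0.18810) = 0.21488 g → mol O = 0.21488 ÷ 15.999 = 0.013431 mol
Divide by the smallest (0.013429 mol): C 1.667, H 4.334, N 1.000, O 1.000
Multiplying each by 3 gives whole numbers: C 5.00, H 13.00, N 3.00, O 3.00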